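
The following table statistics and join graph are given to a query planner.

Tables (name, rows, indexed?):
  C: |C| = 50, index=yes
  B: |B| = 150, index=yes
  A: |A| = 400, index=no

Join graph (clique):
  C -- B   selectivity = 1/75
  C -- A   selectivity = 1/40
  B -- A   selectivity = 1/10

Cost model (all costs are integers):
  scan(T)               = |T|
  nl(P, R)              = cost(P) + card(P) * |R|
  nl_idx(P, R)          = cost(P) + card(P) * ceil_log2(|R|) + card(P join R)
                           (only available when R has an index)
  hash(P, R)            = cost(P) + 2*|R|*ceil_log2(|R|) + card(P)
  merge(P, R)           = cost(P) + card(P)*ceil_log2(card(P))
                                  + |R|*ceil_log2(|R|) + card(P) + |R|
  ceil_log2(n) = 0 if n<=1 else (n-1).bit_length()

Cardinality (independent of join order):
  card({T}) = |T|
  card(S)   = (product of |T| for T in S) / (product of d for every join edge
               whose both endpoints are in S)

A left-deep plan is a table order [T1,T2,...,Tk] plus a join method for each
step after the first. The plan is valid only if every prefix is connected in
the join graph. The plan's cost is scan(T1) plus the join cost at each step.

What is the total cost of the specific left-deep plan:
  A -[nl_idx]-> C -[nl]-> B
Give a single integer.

step 1: scan A: cost=400, card=400
step 2: join C via nl_idx
    card(P join C) = 400*50/(40) = 500
    cost = 400 + 400*6 + 500 = 3300
step 3: join B via nl
    card(P join B) = 500*150/(75*10) = 100
    cost = 3300 + 500*150 = 78300

78300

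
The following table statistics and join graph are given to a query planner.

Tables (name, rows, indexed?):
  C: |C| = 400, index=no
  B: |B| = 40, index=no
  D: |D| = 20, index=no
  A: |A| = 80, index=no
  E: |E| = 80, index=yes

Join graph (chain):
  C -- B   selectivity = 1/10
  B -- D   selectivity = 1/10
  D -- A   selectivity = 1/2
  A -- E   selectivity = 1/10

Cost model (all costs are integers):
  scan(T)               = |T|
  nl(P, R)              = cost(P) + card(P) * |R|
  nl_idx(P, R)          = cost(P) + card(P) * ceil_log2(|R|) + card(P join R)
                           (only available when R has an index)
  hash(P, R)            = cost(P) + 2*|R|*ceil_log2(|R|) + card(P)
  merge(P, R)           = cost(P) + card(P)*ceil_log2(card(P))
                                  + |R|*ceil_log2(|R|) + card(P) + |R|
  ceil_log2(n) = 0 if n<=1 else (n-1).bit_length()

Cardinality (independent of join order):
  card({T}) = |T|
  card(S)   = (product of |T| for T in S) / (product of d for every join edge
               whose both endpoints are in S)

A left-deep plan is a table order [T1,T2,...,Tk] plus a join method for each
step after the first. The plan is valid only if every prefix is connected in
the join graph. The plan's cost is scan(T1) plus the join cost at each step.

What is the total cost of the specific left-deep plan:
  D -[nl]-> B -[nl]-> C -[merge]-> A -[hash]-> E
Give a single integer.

204180

step 1: scan D: cost=20, card=20
step 2: join B via nl
    card(P join B) = 20*40/(10) = 80
    cost = 20 + 20*40 = 820
step 3: join C via nl
    card(P join C) = 80*400/(10) = 3200
    cost = 820 + 80*400 = 32820
step 4: join A via merge
    card(P join A) = 3200*80/(2) = 128000
    cost = 32820 + 3200*12 + 80*7 + 3200 + 80 = 75060
step 5: join E via hash
    card(P join E) = 128000*80/(10) = 1024000
    cost = 75060 + 2*80*7 + 128000 = 204180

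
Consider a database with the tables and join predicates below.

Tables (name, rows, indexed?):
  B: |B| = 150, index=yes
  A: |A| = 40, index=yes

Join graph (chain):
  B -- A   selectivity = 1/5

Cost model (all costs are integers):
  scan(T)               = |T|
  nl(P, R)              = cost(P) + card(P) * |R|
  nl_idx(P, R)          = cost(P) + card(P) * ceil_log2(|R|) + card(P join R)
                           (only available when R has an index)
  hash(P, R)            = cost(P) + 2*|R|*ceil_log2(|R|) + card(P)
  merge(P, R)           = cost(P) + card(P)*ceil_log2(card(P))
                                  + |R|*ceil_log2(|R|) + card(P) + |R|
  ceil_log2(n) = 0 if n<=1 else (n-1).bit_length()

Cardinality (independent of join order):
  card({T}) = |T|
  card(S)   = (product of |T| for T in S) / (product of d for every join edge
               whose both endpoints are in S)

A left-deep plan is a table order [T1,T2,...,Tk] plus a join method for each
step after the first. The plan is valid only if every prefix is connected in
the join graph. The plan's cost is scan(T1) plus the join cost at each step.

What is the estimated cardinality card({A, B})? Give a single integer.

1200

Tables in S: A(40), B(150)
Edges inside S: B-A(d=5)
numerator = 40 * 150 = 6000
denominator = 5 = 5
card(S) = 6000 / 5 = 1200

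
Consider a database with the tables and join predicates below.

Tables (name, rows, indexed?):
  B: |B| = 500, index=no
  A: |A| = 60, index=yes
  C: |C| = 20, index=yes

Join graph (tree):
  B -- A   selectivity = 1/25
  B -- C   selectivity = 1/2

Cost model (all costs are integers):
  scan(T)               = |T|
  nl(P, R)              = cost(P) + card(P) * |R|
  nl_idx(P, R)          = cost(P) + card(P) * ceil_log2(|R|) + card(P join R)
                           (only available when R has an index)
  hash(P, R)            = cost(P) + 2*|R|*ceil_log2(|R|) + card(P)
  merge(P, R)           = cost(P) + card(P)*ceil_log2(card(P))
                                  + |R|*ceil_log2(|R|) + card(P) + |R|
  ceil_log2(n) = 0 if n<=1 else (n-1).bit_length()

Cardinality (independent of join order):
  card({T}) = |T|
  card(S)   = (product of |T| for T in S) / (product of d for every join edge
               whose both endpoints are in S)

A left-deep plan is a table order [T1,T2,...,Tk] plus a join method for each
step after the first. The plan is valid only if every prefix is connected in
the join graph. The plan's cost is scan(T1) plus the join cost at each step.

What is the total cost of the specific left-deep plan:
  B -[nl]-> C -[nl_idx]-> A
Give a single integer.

step 1: scan B: cost=500, card=500
step 2: join C via nl
    card(P join C) = 500*20/(2) = 5000
    cost = 500 + 500*20 = 10500
step 3: join A via nl_idx
    card(P join A) = 5000*60/(25) = 12000
    cost = 10500 + 5000*6 + 12000 = 52500

52500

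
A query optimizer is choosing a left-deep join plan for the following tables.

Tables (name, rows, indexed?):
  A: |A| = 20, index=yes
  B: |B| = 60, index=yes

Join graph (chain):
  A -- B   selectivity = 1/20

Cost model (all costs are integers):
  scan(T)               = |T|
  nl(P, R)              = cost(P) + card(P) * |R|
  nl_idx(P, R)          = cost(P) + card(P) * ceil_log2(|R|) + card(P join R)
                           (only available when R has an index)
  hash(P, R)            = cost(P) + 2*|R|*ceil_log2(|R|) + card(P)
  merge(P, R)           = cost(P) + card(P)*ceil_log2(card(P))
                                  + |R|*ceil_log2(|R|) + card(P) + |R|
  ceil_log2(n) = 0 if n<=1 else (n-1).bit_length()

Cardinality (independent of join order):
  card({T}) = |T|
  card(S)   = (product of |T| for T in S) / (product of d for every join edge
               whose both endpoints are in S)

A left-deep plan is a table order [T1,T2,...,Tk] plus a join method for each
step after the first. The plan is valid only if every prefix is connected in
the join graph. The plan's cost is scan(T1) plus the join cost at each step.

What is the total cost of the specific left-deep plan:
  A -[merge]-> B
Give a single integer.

560

step 1: scan A: cost=20, card=20
step 2: join B via merge
    card(P join B) = 20*60/(20) = 60
    cost = 20 + 20*5 + 60*6 + 20 + 60 = 560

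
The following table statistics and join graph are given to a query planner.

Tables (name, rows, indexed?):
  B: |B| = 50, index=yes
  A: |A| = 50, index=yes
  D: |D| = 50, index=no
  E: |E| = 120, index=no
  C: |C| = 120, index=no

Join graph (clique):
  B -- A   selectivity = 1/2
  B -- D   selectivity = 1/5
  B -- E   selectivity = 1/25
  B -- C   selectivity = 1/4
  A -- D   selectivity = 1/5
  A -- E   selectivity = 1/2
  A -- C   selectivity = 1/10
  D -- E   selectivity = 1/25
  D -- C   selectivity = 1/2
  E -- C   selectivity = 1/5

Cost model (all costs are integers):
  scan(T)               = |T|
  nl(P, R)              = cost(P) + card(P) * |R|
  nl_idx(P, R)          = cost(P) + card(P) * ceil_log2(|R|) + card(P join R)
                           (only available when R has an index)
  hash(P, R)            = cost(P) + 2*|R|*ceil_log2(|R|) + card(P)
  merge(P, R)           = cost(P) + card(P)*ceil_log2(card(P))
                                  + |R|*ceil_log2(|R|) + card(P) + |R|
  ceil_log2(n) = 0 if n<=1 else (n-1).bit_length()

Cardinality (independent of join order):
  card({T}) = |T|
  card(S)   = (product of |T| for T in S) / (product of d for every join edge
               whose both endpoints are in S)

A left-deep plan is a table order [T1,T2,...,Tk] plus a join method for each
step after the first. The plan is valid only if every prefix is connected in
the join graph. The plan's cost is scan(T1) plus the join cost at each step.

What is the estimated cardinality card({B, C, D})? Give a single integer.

Tables in S: B(50), C(120), D(50)
Edges inside S: B-D(d=5), B-C(d=4), D-C(d=2)
numerator = 50 * 120 * 50 = 300000
denominator = 5 * 4 * 2 = 40
card(S) = 300000 / 40 = 7500

7500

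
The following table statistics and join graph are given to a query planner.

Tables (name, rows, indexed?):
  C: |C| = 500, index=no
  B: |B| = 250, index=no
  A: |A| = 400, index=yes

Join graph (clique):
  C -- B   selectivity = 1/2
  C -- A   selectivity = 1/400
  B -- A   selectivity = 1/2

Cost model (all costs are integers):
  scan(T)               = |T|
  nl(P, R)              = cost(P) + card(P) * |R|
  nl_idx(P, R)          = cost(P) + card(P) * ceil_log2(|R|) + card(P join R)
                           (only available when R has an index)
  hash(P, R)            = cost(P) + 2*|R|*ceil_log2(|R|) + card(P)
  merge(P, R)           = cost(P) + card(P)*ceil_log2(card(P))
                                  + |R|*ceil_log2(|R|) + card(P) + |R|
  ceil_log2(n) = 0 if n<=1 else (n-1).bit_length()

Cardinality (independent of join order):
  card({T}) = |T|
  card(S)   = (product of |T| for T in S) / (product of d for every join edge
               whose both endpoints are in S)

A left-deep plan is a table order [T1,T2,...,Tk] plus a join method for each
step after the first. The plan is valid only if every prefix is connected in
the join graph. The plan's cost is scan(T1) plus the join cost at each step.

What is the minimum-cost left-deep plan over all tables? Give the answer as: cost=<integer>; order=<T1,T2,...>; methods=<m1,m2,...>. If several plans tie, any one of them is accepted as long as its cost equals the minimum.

cost=10000; order=C,A,B; methods=nl_idx,hash

Selinger DP (subsets sized 1..n):
  {C}: scan cost=500, card=500
  {B}: scan cost=250, card=250
  {A}: scan cost=400, card=400
  {BC}: card=62500; try (B,hash)→5000, (C,merge)→7500, (B,merge)→7750, (C,hash)→9500, (C,nl)→125250, (B,nl)→125500; best=5000 via (B,hash)
  {AC}: card=500; try (A,nl_idx)→5500, (A,hash)→8200, (C,merge)→9400, (A,merge)→9500, (C,hash)→9800, (C,nl)→200400 …(+1); best=5500 via (A,nl_idx)
  {AB}: card=50000; try (B,hash)→4800, (A,merge)→6500, (B,merge)→6650, (A,hash)→7700, (A,nl_idx)→52500, (A,nl)→100250 …(+1); best=4800 via (B,hash)
  {ABC}: card=31250; try (B,hash)→10000, (B,merge)→12750, (C,hash)→63800, (A,hash)→74700, (B,nl)→130500, (A,nl_idx)→598750 …(+4); best=10000 via (B,hash)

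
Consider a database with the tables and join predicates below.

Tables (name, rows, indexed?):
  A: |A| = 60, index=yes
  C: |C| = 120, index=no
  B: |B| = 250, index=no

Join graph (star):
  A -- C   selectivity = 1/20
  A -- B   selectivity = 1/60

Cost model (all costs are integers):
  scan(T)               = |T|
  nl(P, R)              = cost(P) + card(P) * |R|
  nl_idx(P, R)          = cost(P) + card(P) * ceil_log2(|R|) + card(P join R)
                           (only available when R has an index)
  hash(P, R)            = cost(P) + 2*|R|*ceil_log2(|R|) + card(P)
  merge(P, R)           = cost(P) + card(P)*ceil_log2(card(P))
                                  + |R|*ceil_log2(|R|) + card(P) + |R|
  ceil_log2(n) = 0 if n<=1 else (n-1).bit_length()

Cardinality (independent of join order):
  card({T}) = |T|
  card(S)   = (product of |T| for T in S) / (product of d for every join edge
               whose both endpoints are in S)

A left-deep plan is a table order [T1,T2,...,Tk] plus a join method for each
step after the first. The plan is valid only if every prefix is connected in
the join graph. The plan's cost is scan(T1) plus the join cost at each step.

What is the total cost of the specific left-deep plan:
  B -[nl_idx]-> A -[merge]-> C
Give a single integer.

5210

step 1: scan B: cost=250, card=250
step 2: join A via nl_idx
    card(P join A) = 250*60/(60) = 250
    cost = 250 + 250*6 + 250 = 2000
step 3: join C via merge
    card(P join C) = 250*120/(20) = 1500
    cost = 2000 + 250*8 + 120*7 + 250 + 120 = 5210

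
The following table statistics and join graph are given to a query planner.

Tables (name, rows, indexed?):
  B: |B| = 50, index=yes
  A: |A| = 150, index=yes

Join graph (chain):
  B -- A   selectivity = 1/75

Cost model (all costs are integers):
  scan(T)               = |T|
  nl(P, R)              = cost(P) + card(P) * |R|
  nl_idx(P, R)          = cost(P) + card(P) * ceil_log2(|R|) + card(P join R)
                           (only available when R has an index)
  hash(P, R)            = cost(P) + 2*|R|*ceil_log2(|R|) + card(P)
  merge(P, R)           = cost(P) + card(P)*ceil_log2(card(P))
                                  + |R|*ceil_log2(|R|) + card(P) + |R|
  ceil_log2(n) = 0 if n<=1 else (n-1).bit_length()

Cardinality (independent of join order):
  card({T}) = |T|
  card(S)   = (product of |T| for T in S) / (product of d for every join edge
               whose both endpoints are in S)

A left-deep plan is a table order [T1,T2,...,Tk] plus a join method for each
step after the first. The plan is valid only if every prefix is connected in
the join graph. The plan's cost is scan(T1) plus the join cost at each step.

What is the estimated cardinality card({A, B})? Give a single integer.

Tables in S: A(150), B(50)
Edges inside S: B-A(d=75)
numerator = 150 * 50 = 7500
denominator = 75 = 75
card(S) = 7500 / 75 = 100

100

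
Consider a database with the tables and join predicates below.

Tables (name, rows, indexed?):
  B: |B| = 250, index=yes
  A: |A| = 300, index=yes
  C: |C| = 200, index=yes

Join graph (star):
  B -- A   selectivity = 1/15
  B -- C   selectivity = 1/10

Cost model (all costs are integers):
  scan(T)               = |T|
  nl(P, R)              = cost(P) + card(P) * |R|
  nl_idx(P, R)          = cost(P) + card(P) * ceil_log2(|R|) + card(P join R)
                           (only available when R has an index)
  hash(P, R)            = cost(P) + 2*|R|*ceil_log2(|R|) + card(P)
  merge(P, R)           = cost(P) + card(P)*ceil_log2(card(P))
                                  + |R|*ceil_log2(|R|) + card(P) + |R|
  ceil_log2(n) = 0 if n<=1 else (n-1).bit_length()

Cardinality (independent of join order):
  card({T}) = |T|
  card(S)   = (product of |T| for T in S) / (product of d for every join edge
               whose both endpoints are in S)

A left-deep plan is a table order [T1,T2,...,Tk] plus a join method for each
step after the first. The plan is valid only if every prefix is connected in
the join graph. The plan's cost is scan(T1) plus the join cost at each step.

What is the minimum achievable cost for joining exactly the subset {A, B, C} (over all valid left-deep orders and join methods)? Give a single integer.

12800

Selinger DP over subsets of {A,B,C}:
  {B}: scan cost=250, card=250
  {A}: scan cost=300, card=300
  {C}: scan cost=200, card=200
  {AB}: card=5000; try (B,hash)→4600, (A,merge)→5500, (B,merge)→5550, (A,hash)→5900, (A,nl_idx)→7500, (B,nl_idx)→7700 …(+2); best=4600 via (B,hash)
  {BC}: card=5000; try (C,hash)→3700, (B,merge)→4250, (C,merge)→4300, (B,hash)→4400, (B,nl_idx)→6800, (C,nl_idx)→7250 …(+2); best=3700 via (C,hash)
  {ABC}: card=100000; try (C,hash)→12800, (A,hash)→14100, (C,merge)→76400, (A,merge)→76700, (C,nl_idx)→144600, (A,nl_idx)→148700 …(+2); best=12800 via (C,hash)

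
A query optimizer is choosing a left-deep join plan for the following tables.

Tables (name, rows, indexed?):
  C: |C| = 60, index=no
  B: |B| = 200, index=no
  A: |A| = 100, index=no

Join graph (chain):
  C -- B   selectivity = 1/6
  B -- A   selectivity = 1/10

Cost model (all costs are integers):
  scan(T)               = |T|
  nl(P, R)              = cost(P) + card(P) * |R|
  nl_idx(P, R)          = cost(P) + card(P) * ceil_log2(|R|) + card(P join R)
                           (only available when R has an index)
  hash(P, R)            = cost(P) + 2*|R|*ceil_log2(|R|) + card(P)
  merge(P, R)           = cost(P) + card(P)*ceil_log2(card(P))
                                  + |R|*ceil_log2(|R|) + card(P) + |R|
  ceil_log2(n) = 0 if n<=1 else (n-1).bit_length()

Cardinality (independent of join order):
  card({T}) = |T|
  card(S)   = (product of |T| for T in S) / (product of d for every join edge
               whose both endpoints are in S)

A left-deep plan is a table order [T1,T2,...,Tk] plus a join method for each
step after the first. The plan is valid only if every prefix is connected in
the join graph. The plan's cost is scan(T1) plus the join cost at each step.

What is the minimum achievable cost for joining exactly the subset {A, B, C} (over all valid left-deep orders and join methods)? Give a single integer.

4520

Selinger DP over subsets of {A,B,C}:
  {C}: scan cost=60, card=60
  {B}: scan cost=200, card=200
  {A}: scan cost=100, card=100
  {BC}: card=2000; try (C,hash)→1120, (B,merge)→2280, (C,merge)→2420, (B,hash)→3320, (B,nl)→12060, (C,nl)→12200; best=1120 via (C,hash)
  {AB}: card=2000; try (A,hash)→1800, (B,merge)→2700, (A,merge)→2800, (B,hash)→3400, (B,nl)→20100, (A,nl)→20200; best=1800 via (A,hash)
  {ABC}: card=20000; try (C,hash)→4520, (A,hash)→4520, (A,merge)→25920, (C,merge)→26220, (C,nl)→121800, (A,nl)→201120; best=4520 via (C,hash)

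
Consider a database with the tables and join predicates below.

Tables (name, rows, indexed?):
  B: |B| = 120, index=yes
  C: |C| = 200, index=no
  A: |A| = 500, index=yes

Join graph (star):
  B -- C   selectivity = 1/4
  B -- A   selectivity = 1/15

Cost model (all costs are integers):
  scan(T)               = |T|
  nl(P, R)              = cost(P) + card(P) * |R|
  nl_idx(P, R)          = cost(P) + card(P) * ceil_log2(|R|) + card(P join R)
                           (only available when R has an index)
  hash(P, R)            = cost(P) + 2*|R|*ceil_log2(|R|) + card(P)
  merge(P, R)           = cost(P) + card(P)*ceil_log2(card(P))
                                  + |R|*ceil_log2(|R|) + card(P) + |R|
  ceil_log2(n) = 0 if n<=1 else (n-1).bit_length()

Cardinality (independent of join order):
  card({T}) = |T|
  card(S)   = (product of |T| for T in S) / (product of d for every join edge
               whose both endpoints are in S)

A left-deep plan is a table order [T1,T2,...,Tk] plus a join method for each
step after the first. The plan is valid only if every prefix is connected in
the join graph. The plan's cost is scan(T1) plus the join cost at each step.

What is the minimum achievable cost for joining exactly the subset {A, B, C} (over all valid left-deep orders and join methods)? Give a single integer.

9880

Selinger DP over subsets of {A,B,C}:
  {B}: scan cost=120, card=120
  {C}: scan cost=200, card=200
  {A}: scan cost=500, card=500
  {BC}: card=6000; try (B,hash)→2080, (C,merge)→2880, (B,merge)→2960, (C,hash)→3440, (B,nl_idx)→7600, (C,nl)→24120 …(+1); best=2080 via (B,hash)
  {AB}: card=4000; try (B,hash)→2680, (A,nl_idx)→5200, (A,merge)→6080, (B,merge)→6460, (B,nl_idx)→8000, (A,hash)→9240 …(+2); best=2680 via (B,hash)
  {ABC}: card=200000; try (C,hash)→9880, (A,hash)→17080, (C,merge)→56480, (A,merge)→91080, (A,nl_idx)→256080, (C,nl)→802680 …(+1); best=9880 via (C,hash)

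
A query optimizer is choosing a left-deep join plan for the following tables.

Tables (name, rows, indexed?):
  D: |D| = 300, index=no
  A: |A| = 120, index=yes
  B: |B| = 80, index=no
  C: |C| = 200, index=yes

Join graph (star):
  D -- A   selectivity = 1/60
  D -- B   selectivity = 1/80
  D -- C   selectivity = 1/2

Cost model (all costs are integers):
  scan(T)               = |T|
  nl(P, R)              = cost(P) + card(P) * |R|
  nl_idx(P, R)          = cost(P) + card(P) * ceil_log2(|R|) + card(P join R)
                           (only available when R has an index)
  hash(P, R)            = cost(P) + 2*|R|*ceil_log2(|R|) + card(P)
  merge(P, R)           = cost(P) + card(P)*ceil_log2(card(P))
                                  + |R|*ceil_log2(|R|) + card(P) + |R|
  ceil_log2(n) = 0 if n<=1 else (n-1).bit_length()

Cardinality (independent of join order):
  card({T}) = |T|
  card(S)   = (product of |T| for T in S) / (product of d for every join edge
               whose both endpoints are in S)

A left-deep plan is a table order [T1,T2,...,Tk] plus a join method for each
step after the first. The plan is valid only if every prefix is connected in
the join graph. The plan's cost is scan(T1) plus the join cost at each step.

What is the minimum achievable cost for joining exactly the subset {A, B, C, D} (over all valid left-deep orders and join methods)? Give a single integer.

Selinger DP over subsets of {A,B,C,D}:
  {D}: scan cost=300, card=300
  {A}: scan cost=120, card=120
  {B}: scan cost=80, card=80
  {C}: scan cost=200, card=200
  {AD}: card=600; try (A,hash)→2280, (A,nl_idx)→3000, (D,merge)→4080, (A,merge)→4260, (D,hash)→5640, (D,nl)→36120 …(+1); best=2280 via (A,hash)
  {BD}: card=300; try (B,hash)→1720, (D,merge)→3720, (B,merge)→3940, (D,hash)→5560, (D,nl)→24080, (B,nl)→24300; best=1720 via (B,hash)
  {CD}: card=30000; try (C,hash)→3800, (D,merge)→5000, (C,merge)→5100, (D,hash)→5800, (C,nl_idx)→32700, (D,nl)→60200 …(+1); best=3800 via (C,hash)
  {ABD}: card=600; try (A,hash)→3700, (B,hash)→4000, (A,nl_idx)→4420, (A,merge)→5680, (B,merge)→9520, (A,nl)→37720 …(+1); best=3700 via (A,hash)
  {ACD}: card=60000; try (C,hash)→6080, (C,merge)→10680, (A,hash)→35480, (C,nl_idx)→67080, (C,nl)→122280, (A,nl_idx)→273800 …(+2); best=6080 via (C,hash)
  {BCD}: card=30000; try (C,hash)→5220, (C,merge)→6520, (C,nl_idx)→34120, (B,hash)→34920, (C,nl)→61720, (B,merge)→484440 …(+1); best=5220 via (C,hash)
  {ABCD}: card=60000; try (C,hash)→7500, (C,merge)→12100, (A,hash)→36900, (B,hash)→67200, (C,nl_idx)→68500, (C,nl)→123700 …(+5); best=7500 via (C,hash)

7500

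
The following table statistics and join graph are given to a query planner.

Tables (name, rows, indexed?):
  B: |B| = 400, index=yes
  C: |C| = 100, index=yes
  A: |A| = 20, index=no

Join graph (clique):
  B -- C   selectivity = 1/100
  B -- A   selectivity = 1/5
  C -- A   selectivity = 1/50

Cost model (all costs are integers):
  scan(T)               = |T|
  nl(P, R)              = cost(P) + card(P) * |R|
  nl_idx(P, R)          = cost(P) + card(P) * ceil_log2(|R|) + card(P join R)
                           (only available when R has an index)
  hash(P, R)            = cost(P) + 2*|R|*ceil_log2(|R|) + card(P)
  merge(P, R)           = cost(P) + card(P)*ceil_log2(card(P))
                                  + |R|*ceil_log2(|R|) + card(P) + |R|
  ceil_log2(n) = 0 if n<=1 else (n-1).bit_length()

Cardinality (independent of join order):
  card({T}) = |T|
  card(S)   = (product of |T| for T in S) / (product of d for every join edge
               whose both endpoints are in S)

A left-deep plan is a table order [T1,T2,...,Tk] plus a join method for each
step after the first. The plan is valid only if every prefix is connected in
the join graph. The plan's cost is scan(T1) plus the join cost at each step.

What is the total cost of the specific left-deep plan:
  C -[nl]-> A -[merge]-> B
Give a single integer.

6380

step 1: scan C: cost=100, card=100
step 2: join A via nl
    card(P join A) = 100*20/(50) = 40
    cost = 100 + 100*20 = 2100
step 3: join B via merge
    card(P join B) = 40*400/(100*5) = 32
    cost = 2100 + 40*6 + 400*9 + 40 + 400 = 6380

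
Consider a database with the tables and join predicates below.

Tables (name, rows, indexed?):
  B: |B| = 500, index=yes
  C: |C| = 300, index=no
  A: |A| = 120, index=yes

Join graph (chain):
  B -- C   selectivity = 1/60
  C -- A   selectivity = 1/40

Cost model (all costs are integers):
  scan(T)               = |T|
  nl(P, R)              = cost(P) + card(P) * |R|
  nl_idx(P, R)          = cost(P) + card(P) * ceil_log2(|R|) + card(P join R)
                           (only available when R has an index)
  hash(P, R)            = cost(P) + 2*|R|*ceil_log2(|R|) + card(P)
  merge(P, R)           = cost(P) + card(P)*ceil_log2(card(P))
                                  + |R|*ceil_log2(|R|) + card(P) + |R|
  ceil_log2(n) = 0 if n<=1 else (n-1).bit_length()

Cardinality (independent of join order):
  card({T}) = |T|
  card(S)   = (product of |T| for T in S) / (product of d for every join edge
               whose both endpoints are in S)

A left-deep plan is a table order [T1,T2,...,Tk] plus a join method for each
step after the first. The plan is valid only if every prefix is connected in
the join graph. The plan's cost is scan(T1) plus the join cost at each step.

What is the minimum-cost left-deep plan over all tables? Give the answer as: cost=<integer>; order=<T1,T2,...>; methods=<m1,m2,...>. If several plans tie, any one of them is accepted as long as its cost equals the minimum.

Selinger DP (subsets sized 1..n):
  {B}: scan cost=500, card=500
  {C}: scan cost=300, card=300
  {A}: scan cost=120, card=120
  {BC}: card=2500; try (B,nl_idx)→5500, (C,hash)→6400, (B,merge)→8300, (C,merge)→8500, (B,hash)→9600, (B,nl)→150300 …(+1); best=5500 via (B,nl_idx)
  {AC}: card=900; try (A,hash)→2280, (A,nl_idx)→3300, (C,merge)→4080, (A,merge)→4260, (C,hash)→5640, (C,nl)→36120 …(+1); best=2280 via (A,hash)
  {ABC}: card=7500; try (A,hash)→9680, (B,hash)→12180, (B,merge)→17180, (B,nl_idx)→17880, (A,nl_idx)→30500, (A,merge)→38960 …(+2); best=9680 via (A,hash)

cost=9680; order=C,B,A; methods=nl_idx,hash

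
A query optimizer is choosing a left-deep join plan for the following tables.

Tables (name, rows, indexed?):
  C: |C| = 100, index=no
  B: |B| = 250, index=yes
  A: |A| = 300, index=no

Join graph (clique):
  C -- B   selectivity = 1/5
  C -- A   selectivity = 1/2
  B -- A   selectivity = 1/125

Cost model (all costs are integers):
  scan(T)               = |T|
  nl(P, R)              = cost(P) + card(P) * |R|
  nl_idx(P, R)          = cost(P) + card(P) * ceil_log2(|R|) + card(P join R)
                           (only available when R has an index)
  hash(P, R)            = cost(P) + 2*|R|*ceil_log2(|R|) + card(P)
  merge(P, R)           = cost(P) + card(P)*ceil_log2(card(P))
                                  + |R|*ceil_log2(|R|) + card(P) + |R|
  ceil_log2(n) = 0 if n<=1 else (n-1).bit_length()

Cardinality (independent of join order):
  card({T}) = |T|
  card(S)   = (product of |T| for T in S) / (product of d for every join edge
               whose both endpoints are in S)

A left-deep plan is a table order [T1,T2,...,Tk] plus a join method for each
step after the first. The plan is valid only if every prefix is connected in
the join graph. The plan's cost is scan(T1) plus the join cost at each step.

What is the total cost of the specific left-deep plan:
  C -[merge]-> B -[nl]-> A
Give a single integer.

step 1: scan C: cost=100, card=100
step 2: join B via merge
    card(P join B) = 100*250/(5) = 5000
    cost = 100 + 100*7 + 250*8 + 100 + 250 = 3150
step 3: join A via nl
    card(P join A) = 5000*300/(2*125) = 6000
    cost = 3150 + 5000*300 = 1503150

1503150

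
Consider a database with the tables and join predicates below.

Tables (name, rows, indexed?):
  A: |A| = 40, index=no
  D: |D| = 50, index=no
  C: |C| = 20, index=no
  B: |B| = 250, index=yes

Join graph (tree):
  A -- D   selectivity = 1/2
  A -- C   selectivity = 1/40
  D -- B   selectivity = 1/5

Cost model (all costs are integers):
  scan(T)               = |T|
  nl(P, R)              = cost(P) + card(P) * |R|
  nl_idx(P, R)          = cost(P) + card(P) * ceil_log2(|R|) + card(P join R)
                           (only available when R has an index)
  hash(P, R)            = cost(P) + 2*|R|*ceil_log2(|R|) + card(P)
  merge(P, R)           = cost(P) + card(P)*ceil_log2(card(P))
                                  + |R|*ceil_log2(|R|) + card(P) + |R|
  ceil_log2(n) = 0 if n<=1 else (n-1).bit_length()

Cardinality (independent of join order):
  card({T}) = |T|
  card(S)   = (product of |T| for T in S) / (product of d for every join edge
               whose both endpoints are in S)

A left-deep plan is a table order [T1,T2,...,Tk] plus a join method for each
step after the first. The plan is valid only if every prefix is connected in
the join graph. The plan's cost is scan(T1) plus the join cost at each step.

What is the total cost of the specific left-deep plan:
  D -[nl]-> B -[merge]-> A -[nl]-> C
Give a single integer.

1045330

step 1: scan D: cost=50, card=50
step 2: join B via nl
    card(P join B) = 50*250/(5) = 2500
    cost = 50 + 50*250 = 12550
step 3: join A via merge
    card(P join A) = 2500*40/(2) = 50000
    cost = 12550 + 2500*12 + 40*6 + 2500 + 40 = 45330
step 4: join C via nl
    card(P join C) = 50000*20/(40) = 25000
    cost = 45330 + 50000*20 = 1045330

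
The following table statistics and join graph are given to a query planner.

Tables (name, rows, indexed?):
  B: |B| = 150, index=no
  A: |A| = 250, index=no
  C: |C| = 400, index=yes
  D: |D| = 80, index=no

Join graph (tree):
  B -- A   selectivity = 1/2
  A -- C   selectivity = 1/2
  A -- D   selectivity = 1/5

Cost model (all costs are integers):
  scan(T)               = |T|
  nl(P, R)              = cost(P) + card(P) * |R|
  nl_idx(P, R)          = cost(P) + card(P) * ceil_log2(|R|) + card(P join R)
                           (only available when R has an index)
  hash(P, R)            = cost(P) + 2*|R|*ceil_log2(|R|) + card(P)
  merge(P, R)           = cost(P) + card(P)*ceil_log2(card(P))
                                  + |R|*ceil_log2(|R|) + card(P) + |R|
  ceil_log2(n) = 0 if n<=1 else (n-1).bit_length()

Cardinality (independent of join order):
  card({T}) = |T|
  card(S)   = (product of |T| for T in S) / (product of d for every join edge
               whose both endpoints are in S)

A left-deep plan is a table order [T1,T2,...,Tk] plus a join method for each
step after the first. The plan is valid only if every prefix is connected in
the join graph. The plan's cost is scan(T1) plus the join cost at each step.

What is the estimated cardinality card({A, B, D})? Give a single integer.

Tables in S: A(250), B(150), D(80)
Edges inside S: B-A(d=2), A-D(d=5)
numerator = 250 * 150 * 80 = 3000000
denominator = 2 * 5 = 10
card(S) = 3000000 / 10 = 300000

300000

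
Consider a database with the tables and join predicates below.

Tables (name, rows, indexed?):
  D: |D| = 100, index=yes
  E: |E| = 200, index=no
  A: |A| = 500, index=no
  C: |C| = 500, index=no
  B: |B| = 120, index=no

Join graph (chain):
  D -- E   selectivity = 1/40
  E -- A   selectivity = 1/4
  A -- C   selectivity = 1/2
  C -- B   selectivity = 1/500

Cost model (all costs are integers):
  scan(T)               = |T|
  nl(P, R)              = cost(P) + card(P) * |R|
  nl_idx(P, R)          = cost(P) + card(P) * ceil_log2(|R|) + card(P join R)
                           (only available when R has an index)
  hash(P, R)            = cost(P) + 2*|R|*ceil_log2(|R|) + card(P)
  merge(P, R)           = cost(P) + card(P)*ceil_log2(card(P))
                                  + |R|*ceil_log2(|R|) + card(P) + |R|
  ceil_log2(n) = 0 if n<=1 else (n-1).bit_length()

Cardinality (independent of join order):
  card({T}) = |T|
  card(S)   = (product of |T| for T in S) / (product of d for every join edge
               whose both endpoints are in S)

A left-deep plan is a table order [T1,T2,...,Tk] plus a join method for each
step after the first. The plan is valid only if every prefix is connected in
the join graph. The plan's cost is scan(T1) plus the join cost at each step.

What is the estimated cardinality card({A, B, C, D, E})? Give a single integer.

Tables in S: A(500), B(120), C(500), D(100), E(200)
Edges inside S: D-E(d=40), E-A(d=4), A-C(d=2), C-B(d=500)
numerator = 500 * 120 * 500 * 100 * 200 = 600000000000
denominator = 40 * 4 * 2 * 500 = 160000
card(S) = 600000000000 / 160000 = 3750000

3750000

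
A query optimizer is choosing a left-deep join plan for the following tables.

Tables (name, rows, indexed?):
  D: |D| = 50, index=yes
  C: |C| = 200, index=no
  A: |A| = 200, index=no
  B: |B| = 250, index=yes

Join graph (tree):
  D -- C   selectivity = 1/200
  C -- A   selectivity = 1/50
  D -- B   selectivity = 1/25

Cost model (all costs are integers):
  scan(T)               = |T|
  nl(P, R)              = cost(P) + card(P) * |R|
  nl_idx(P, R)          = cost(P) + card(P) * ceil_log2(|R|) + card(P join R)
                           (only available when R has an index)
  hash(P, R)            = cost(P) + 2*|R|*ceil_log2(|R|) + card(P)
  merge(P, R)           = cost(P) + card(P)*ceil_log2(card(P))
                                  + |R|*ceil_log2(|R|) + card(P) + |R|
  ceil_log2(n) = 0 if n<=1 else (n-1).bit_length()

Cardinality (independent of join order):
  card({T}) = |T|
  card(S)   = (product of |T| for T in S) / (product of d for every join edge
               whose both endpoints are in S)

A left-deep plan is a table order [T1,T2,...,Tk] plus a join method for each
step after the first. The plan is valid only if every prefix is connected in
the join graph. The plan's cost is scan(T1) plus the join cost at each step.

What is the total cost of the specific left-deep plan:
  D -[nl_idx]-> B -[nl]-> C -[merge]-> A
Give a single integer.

step 1: scan D: cost=50, card=50
step 2: join B via nl_idx
    card(P join B) = 50*250/(25) = 500
    cost = 50 + 50*8 + 500 = 950
step 3: join C via nl
    card(P join C) = 500*200/(200) = 500
    cost = 950 + 500*200 = 100950
step 4: join A via merge
    card(P join A) = 500*200/(50) = 2000
    cost = 100950 + 500*9 + 200*8 + 500 + 200 = 107750

107750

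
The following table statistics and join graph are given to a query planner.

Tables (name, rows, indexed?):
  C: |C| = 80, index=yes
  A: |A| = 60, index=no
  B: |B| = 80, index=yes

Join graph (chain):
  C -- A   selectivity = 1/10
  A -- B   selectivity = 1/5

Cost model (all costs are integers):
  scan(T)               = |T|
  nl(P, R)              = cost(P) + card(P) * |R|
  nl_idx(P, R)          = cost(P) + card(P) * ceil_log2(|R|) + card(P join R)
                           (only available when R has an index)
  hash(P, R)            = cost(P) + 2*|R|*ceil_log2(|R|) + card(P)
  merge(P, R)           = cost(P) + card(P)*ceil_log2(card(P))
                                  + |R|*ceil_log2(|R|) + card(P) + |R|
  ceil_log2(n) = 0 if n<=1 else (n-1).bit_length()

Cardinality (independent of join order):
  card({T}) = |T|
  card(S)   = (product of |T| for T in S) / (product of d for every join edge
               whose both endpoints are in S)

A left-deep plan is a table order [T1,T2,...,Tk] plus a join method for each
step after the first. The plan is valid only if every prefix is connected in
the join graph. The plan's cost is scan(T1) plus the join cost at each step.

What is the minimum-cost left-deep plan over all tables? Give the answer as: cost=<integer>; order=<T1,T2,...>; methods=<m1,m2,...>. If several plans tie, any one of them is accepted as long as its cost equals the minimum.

Selinger DP (subsets sized 1..n):
  {C}: scan cost=80, card=80
  {A}: scan cost=60, card=60
  {B}: scan cost=80, card=80
  {AC}: card=480; try (A,hash)→880, (C,nl_idx)→960, (C,merge)→1120, (A,merge)→1140, (C,hash)→1240, (C,nl)→4860 …(+1); best=880 via (A,hash)
  {AB}: card=960; try (A,hash)→880, (B,merge)→1120, (A,merge)→1140, (B,hash)→1240, (B,nl_idx)→1440, (B,nl)→4860 …(+1); best=880 via (A,hash)
  {ABC}: card=7680; try (B,hash)→2480, (C,hash)→2960, (B,merge)→6320, (B,nl_idx)→11920, (C,merge)→12080, (C,nl_idx)→15280 …(+2); best=2480 via (B,hash)

cost=2480; order=C,A,B; methods=hash,hash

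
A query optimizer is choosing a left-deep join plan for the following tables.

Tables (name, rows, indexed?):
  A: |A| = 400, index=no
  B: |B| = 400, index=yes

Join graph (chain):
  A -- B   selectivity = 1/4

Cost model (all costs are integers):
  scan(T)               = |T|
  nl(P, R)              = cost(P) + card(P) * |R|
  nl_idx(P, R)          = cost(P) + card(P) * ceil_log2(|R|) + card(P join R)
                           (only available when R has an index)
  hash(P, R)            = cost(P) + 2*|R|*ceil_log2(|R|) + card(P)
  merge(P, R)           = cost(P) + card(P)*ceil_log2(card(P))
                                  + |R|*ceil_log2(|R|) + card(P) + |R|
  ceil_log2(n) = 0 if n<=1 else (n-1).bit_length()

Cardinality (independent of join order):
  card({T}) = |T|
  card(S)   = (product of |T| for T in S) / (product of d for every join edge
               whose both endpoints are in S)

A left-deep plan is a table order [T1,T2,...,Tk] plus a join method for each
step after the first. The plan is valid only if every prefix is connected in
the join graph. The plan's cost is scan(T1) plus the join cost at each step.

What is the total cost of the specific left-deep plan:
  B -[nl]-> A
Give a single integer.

160400

step 1: scan B: cost=400, card=400
step 2: join A via nl
    card(P join A) = 400*400/(4) = 40000
    cost = 400 + 400*400 = 160400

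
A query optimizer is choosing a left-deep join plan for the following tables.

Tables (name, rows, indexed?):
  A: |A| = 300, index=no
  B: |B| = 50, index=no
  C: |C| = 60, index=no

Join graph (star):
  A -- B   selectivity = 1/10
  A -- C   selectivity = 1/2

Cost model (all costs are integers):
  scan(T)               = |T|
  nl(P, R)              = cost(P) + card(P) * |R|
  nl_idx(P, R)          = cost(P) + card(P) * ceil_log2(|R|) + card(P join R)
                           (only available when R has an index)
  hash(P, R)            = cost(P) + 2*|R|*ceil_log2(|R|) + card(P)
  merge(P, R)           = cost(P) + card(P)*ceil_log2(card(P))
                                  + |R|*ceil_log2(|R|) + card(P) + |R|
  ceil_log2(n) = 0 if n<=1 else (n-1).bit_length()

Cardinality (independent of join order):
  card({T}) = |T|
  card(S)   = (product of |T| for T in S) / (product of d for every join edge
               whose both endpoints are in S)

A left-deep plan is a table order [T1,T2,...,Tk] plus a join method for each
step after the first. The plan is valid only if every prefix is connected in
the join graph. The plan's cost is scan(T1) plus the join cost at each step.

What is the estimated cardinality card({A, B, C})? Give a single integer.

Tables in S: A(300), B(50), C(60)
Edges inside S: A-B(d=10), A-C(d=2)
numerator = 300 * 50 * 60 = 900000
denominator = 10 * 2 = 20
card(S) = 900000 / 20 = 45000

45000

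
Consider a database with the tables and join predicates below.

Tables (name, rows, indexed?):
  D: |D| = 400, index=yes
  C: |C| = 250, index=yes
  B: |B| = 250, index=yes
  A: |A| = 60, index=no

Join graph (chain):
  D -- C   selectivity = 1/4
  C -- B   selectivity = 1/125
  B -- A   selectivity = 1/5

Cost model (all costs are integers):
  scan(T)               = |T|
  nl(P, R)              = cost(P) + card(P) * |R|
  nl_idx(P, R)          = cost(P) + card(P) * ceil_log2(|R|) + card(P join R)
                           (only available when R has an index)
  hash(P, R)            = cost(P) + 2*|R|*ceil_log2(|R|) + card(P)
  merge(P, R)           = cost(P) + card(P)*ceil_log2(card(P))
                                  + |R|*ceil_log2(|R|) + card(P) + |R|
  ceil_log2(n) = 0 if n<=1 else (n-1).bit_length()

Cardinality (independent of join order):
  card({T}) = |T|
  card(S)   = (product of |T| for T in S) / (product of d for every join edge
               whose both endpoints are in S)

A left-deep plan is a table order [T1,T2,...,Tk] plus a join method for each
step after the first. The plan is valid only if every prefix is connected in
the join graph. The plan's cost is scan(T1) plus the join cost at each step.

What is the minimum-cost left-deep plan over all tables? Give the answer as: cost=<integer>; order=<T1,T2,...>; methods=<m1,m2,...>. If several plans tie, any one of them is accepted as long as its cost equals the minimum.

Selinger DP (subsets sized 1..n):
  {D}: scan cost=400, card=400
  {C}: scan cost=250, card=250
  {B}: scan cost=250, card=250
  {A}: scan cost=60, card=60
  {CD}: card=25000; try (C,hash)→4800, (D,merge)→6500, (C,merge)→6650, (D,hash)→7700, (D,nl_idx)→27500, (C,nl_idx)→28600 …(+2); best=4800 via (C,hash)
  {BC}: card=500; try (C,nl_idx)→2750, (B,nl_idx)→2750, (C,hash)→4500, (B,hash)→4500, (C,merge)→4750, (B,merge)→4750 …(+2); best=2750 via (C,nl_idx)
  {AB}: card=3000; try (A,hash)→1220, (B,merge)→2730, (A,merge)→2920, (B,nl_idx)→3540, (B,hash)→4120, (B,nl)→15060 …(+1); best=1220 via (A,hash)
  {BCD}: card=50000; try (D,hash)→10450, (D,merge)→11750, (B,hash)→33800, (D,nl_idx)→57250, (D,nl)→202750, (B,nl_idx)→254800 …(+2); best=10450 via (D,hash)
  {ABC}: card=6000; try (A,hash)→3970, (A,merge)→8170, (C,hash)→8220, (C,nl_idx)→31220, (A,nl)→32750, (C,merge)→42470 …(+1); best=3970 via (A,hash)
  {ABCD}: card=600000; try (D,hash)→17170, (A,hash)→61170, (D,merge)→91970, (D,nl_idx)→657970, (A,merge)→860870, (D,nl)→2403970 …(+1); best=17170 via (D,hash)

cost=17170; order=B,C,A,D; methods=nl_idx,hash,hash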